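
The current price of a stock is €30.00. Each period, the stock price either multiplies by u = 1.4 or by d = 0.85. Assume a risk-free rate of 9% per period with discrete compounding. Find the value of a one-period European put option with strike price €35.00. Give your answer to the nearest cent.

Risk-neutral probability p = (1 + 0.09 − 0.85)/(1.4 − 0.85) = 0.2400/0.5500 = 0.4364
Terminal stock prices: S_u = 42, S_d = 25.5
Terminal payoffs (K − S): max(-7, 0) = 0, max(9.5, 0) = 9.5
Node 0 (S = 30): V_0 = 1/1.09·[0.4364·0.0000 + 0.5636·9.5000] = 4.9124

€4.91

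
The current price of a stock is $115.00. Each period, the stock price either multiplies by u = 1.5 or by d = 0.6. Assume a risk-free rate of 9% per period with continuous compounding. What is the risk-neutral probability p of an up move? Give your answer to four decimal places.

Risk-neutral probability p = (e^0.09 − 0.6)/(1.5 − 0.6) = 0.4942/0.9000 = 0.5491

p = 0.5491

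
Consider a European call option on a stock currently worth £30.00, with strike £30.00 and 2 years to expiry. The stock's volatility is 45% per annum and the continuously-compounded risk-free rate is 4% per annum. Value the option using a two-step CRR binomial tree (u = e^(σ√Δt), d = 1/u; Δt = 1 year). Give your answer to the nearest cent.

CRR parameters: u = e^(σ√Δt) = e^(0.45·√1) = 1.5683, d = 1/u = 0.6376
Per-period rate: rΔt = 0.04·1 = 0.04, so R = e^0.04 = 1.0408
Risk-neutral probability p = (e^0.04 − 0.6376)/(1.5683 − 0.6376) = 0.4032/0.9307 = 0.4332
Terminal stock prices: S_uu = 73.79, S_ud = 30, S_dd = 12.2
Terminal payoffs (S − K): max(43.79, 0) = 43.79, max(0, 0) = 0, max(-17.8, 0) = 0
Node u (S = 47.05): V_u = e^(−0.04)·[0.4332·43.7881 + 0.5668·0.0000] = 18.2257
Node d (S = 19.13): V_d = e^(−0.04)·[0.4332·0.0000 + 0.5668·0.0000] = 0.0000
Node 0 (S = 30): V_0 = e^(−0.04)·[0.4332·18.2257 + 0.5668·0.0000] = 7.5860

£7.59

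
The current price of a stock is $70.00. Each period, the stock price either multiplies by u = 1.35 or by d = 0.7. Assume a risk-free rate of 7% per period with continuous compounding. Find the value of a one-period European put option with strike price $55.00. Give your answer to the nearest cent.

Risk-neutral probability p = (e^0.07 − 0.7)/(1.35 − 0.7) = 0.3725/0.6500 = 0.5731
Terminal stock prices: S_u = 94.5, S_d = 49
Terminal payoffs (K − S): max(-39.5, 0) = 0, max(6, 0) = 6
Node 0 (S = 70): V_0 = e^(−0.07)·[0.5731·0.0000 + 0.4269·6.0000] = 2.3883

$2.39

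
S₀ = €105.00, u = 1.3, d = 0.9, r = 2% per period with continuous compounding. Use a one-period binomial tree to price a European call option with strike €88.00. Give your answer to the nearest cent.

€18.74

Risk-neutral probability p = (e^0.02 − 0.9)/(1.3 − 0.9) = 0.1202/0.4000 = 0.3005
Terminal stock prices: S_u = 136.5, S_d = 94.5
Terminal payoffs (S − K): max(48.5, 0) = 48.5, max(6.5, 0) = 6.5
Node 0 (S = 105): V_0 = e^(−0.02)·[0.3005·48.5000 + 0.6995·6.5000] = 18.7425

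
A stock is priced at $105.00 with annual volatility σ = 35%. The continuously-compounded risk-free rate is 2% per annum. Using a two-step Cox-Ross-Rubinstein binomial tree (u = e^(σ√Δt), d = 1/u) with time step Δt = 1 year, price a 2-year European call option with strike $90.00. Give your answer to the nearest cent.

CRR parameters: u = e^(σ√Δt) = e^(0.35·√1) = 1.4191, d = 1/u = 0.7047
Per-period rate: rΔt = 0.02·1 = 0.02, so R = e^0.02 = 1.0202
Risk-neutral probability p = (e^0.02 − 0.7047)/(1.4191 − 0.7047) = 0.3155/0.7144 = 0.4417
Terminal stock prices: S_uu = 211.4, S_ud = 105, S_dd = 52.14
Terminal payoffs (S − K): max(121.4, 0) = 121.4, max(15, 0) = 15, max(-37.86, 0) = 0
Node u (S = 149): V_u = e^(−0.02)·[0.4417·121.4440 + 0.5583·15.0000] = 60.7842
Node d (S = 73.99): V_d = e^(−0.02)·[0.4417·15.0000 + 0.5583·0.0000] = 6.4937
Node 0 (S = 105): V_0 = e^(−0.02)·[0.4417·60.7842 + 0.5583·6.4937] = 29.8683

$29.87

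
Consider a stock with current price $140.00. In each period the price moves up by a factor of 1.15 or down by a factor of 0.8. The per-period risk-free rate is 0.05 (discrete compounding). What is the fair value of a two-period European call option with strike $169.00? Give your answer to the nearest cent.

$7.47

Risk-neutral probability p = (1 + 0.05 − 0.8)/(1.15 − 0.8) = 0.2500/0.3500 = 0.7143
Terminal stock prices: S_uu = 185.1, S_ud = 128.8, S_dd = 89.6
Terminal payoffs (S − K): max(16.15, 0) = 16.15, max(-40.2, 0) = 0, max(-79.4, 0) = 0
Node u (S = 161): V_u = 1/1.05·[0.7143·16.1500 + 0.2857·0.0000] = 10.9864
Node d (S = 112): V_d = 1/1.05·[0.7143·0.0000 + 0.2857·0.0000] = 0.0000
Node 0 (S = 140): V_0 = 1/1.05·[0.7143·10.9864 + 0.2857·0.0000] = 7.4737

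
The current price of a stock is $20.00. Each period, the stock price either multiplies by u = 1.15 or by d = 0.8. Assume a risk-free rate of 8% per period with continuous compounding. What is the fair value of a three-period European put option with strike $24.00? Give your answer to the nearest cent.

Risk-neutral probability p = (e^0.08 − 0.8)/(1.15 − 0.8) = 0.2833/0.3500 = 0.8094
Terminal stock prices: S_uuu = 30.42, S_uud = 21.16, S_udd = 14.72, S_ddd = 10.24
Terminal payoffs (K − S): max(-6.417, 0) = 0, max(2.84, 0) = 2.84, max(9.28, 0) = 9.28, max(13.76, 0) = 13.76
Node uu (S = 26.45): V_uu = e^(−0.08)·[0.8094·0.0000 + 0.1906·2.8400] = 0.4997
Node ud (S = 18.4): V_ud = e^(−0.08)·[0.8094·2.8400 + 0.1906·9.2800] = 3.7548
Node dd (S = 12.8): V_dd = e^(−0.08)·[0.8094·9.2800 + 0.1906·13.7600] = 9.3548
Node u (S = 23): V_u = e^(−0.08)·[0.8094·0.4997 + 0.1906·3.7548] = 1.0340
Node d (S = 16): V_d = e^(−0.08)·[0.8094·3.7548 + 0.1906·9.3548] = 4.4515
Node 0 (S = 20): V_0 = e^(−0.08)·[0.8094·1.0340 + 0.1906·4.4515] = 1.5558

$1.56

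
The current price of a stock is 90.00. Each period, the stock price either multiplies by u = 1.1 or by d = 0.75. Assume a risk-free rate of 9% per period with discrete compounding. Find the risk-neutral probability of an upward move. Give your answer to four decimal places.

p = 0.9714

Risk-neutral probability p = (1 + 0.09 − 0.75)/(1.1 − 0.75) = 0.3400/0.3500 = 0.9714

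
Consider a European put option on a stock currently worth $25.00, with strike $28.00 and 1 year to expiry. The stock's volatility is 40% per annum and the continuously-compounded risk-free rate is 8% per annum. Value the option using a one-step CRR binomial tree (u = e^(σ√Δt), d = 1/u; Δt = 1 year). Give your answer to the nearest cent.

$5.16

CRR parameters: u = e^(σ√Δt) = e^(0.4·√1) = 1.4918, d = 1/u = 0.6703
Per-period rate: rΔt = 0.08·1 = 0.08, so R = e^0.08 = 1.0833
Risk-neutral probability p = (e^0.08 − 0.6703)/(1.4918 − 0.6703) = 0.4130/0.8215 = 0.5027
Terminal stock prices: S_u = 37.3, S_d = 16.76
Terminal payoffs (K − S): max(-9.296, 0) = 0, max(11.24, 0) = 11.24
Node 0 (S = 25): V_0 = e^(−0.08)·[0.5027·0.0000 + 0.4973·11.2420] = 5.1609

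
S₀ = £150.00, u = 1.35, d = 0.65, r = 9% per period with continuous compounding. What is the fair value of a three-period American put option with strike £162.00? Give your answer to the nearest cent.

Risk-neutral probability p = (e^0.09 − 0.65)/(1.35 − 0.65) = 0.4442/0.7000 = 0.6345
Terminal stock prices: S_uuu = 369.1, S_uud = 177.7, S_udd = 85.56, S_ddd = 41.19
Terminal payoffs (K − S): max(-207.1, 0) = 0, max(-15.69, 0) = 0, max(76.44, 0) = 76.44, max(120.8, 0) = 120.8
Node uu (S = 273.4): continuation = e^(−0.09)·[0.6345·0.0000 + 0.3655·0.0000] = 0.0000; exercise value = 0.0000 ≤ continuation, so V_uu = 0.0000
Node ud (S = 131.6): continuation = e^(−0.09)·[0.6345·0.0000 + 0.3655·76.4437] = 25.5330; exercise value = 30.3750 > continuation, so V_ud = 30.3750 (exercise)
Node dd (S = 63.38): continuation = e^(−0.09)·[0.6345·76.4437 + 0.3655·120.8063] = 84.6819; exercise value = 98.6250 > continuation, so V_dd = 98.6250 (exercise)
Node u (S = 202.5): continuation = e^(−0.09)·[0.6345·0.0000 + 0.3655·30.3750] = 10.1456; exercise value = 0.0000 ≤ continuation, so V_u = 10.1456
Node d (S = 97.5): continuation = e^(−0.09)·[0.6345·30.3750 + 0.3655·98.6250] = 50.5569; exercise value = 64.5000 > continuation, so V_d = 64.5000 (exercise)
Node 0 (S = 150): continuation = e^(−0.09)·[0.6345·10.1456 + 0.3655·64.5000] = 27.4273; exercise value = 12.0000 ≤ continuation, so V_0 = 27.4273

£27.43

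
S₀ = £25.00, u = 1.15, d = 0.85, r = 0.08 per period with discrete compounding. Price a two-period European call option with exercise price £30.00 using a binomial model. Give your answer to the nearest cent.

Risk-neutral probability p = (1 + 0.08 − 0.85)/(1.15 − 0.85) = 0.2300/0.3000 = 0.7667
Terminal stock prices: S_uu = 33.06, S_ud = 24.44, S_dd = 18.06
Terminal payoffs (S − K): max(3.062, 0) = 3.062, max(-5.563, 0) = 0, max(-11.94, 0) = 0
Node u (S = 28.75): V_u = 1/1.08·[0.7667·3.0625 + 0.2333·0.0000] = 2.1740
Node d (S = 21.25): V_d = 1/1.08·[0.7667·0.0000 + 0.2333·0.0000] = 0.0000
Node 0 (S = 25): V_0 = 1/1.08·[0.7667·2.1740 + 0.2333·0.0000] = 1.5433

£1.54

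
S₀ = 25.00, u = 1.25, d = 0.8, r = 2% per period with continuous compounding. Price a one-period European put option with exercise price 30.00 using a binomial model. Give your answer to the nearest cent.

Risk-neutral probability p = (e^0.02 − 0.8)/(1.25 − 0.8) = 0.2202/0.4500 = 0.4893
Terminal stock prices: S_u = 31.25, S_d = 20
Terminal payoffs (K − S): max(-1.25, 0) = 0, max(10, 0) = 10
Node 0 (S = 25): V_0 = e^(−0.02)·[0.4893·0.0000 + 0.5107·10.0000] = 5.0055

5.01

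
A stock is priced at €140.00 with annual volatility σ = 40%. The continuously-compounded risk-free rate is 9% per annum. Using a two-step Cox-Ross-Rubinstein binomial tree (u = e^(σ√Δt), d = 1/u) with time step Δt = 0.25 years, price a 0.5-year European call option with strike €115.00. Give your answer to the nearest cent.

€34.98

CRR parameters: u = e^(σ√Δt) = e^(0.4·√0.25) = 1.2214, d = 1/u = 0.8187
Per-period rate: rΔt = 0.09·0.25 = 0.0225, so R = e^0.0225 = 1.0228
Risk-neutral probability p = (e^0.0225 − 0.8187)/(1.2214 − 0.8187) = 0.2040/0.4027 = 0.5067
Terminal stock prices: S_uu = 208.9, S_ud = 140, S_dd = 93.84
Terminal payoffs (S − K): max(93.86, 0) = 93.86, max(25, 0) = 25, max(-21.16, 0) = 0
Node u (S = 171): V_u = e^(−0.0225)·[0.5067·93.8555 + 0.4933·25.0000] = 58.5550
Node d (S = 114.6): V_d = e^(−0.0225)·[0.5067·25.0000 + 0.4933·0.0000] = 12.3851
Node 0 (S = 140): V_0 = e^(−0.0225)·[0.5067·58.5550 + 0.4933·12.3851] = 34.9822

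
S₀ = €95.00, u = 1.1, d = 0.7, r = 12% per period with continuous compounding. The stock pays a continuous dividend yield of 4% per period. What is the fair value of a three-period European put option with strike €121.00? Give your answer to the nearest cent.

Per-period risk-free factor R = e^0.12 = 1.1275; dividend-adjusted growth = e^(0.12−0.04) = 1.0833.
Risk-neutral probability p = (1.0833 − 0.7)/(1.1 − 0.7) = 0.3833/0.4000 = 0.9582
Terminal stock prices: S_uuu = 126.4, S_uud = 80.47, S_udd = 51.2, S_ddd = 32.58
Terminal payoffs (K − S): max(-5.445, 0) = 0, max(40.53, 0) = 40.53, max(69.8, 0) = 69.8, max(88.42, 0) = 88.42
Node uu (S = 115): V_uu = e^(−0.12)·[0.9582·0.0000 + 0.0418·40.5350] = 1.5021
Node ud (S = 73.15): V_ud = e^(−0.12)·[0.9582·40.5350 + 0.0418·69.7950] = 37.0356
Node dd (S = 46.55): V_dd = e^(−0.12)·[0.9582·69.7950 + 0.0418·88.4150] = 62.5926
Node u (S = 104.5): V_u = e^(−0.12)·[0.9582·1.5021 + 0.0418·37.0356] = 2.6491
Node d (S = 66.5): V_d = e^(−0.12)·[0.9582·37.0356 + 0.0418·62.5926] = 33.7947
Node 0 (S = 95): V_0 = e^(−0.12)·[0.9582·2.6491 + 0.0418·33.7947] = 3.5037

€3.50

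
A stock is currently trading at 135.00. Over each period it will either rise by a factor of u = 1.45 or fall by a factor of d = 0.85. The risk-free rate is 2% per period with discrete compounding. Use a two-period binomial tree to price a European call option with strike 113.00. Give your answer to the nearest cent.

34.02

Risk-neutral probability p = (1 + 0.02 − 0.85)/(1.45 − 0.85) = 0.1700/0.6000 = 0.2833
Terminal stock prices: S_uu = 283.8, S_ud = 166.4, S_dd = 97.54
Terminal payoffs (S − K): max(170.8, 0) = 170.8, max(53.39, 0) = 53.39, max(-15.46, 0) = 0
Node u (S = 195.8): V_u = 1/1.02·[0.2833·170.8375 + 0.7167·53.3875] = 84.9657
Node d (S = 114.8): V_d = 1/1.02·[0.2833·53.3875 + 0.7167·0.0000] = 14.8299
Node 0 (S = 135): V_0 = 1/1.02·[0.2833·84.9657 + 0.7167·14.8299] = 34.0213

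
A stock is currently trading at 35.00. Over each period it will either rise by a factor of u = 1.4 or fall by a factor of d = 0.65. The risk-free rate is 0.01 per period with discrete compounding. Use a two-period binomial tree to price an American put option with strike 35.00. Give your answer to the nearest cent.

Risk-neutral probability p = (1 + 0.01 − 0.65)/(1.4 − 0.65) = 0.3600/0.7500 = 0.4800
Terminal stock prices: S_uu = 68.6, S_ud = 31.85, S_dd = 14.79
Terminal payoffs (K − S): max(-33.6, 0) = 0, max(3.15, 0) = 3.15, max(20.21, 0) = 20.21
Node u (S = 49): continuation = 1/1.01·[0.4800·0.0000 + 0.5200·3.1500] = 1.6218; exercise value = 0.0000 ≤ continuation, so V_u = 1.6218
Node d (S = 22.75): continuation = 1/1.01·[0.4800·3.1500 + 0.5200·20.2125] = 11.9035; exercise value = 12.2500 > continuation, so V_d = 12.2500 (exercise)
Node 0 (S = 35): continuation = 1/1.01·[0.4800·1.6218 + 0.5200·12.2500] = 7.0777; exercise value = 0.0000 ≤ continuation, so V_0 = 7.0777

7.08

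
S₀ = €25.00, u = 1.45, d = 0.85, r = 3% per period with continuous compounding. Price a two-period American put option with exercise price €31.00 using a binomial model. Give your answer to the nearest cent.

€6.65

Risk-neutral probability p = (e^0.03 − 0.85)/(1.45 − 0.85) = 0.1805/0.6000 = 0.3008
Terminal stock prices: S_uu = 52.56, S_ud = 30.81, S_dd = 18.06
Terminal payoffs (K − S): max(-21.56, 0) = 0, max(0.1875, 0) = 0.1875, max(12.94, 0) = 12.94
Node u (S = 36.25): continuation = e^(−0.03)·[0.3008·0.0000 + 0.6992·0.1875] = 0.1272; exercise value = 0.0000 ≤ continuation, so V_u = 0.1272
Node d (S = 21.25): continuation = e^(−0.03)·[0.3008·0.1875 + 0.6992·12.9375] = 8.8338; exercise value = 9.7500 > continuation, so V_d = 9.7500 (exercise)
Node 0 (S = 25): continuation = e^(−0.03)·[0.3008·0.1272 + 0.6992·9.7500] = 6.6533; exercise value = 6.0000 ≤ continuation, so V_0 = 6.6533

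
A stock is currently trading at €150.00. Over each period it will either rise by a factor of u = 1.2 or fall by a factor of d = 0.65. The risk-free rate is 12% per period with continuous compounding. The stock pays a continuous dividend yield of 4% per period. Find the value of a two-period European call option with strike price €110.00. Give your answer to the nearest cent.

Per-period risk-free factor R = e^0.12 = 1.1275; dividend-adjusted growth = e^(0.12−0.04) = 1.0833.
Risk-neutral probability p = (1.0833 − 0.65)/(1.2 − 0.65) = 0.4333/0.5500 = 0.7878
Terminal stock prices: S_uu = 216, S_ud = 117, S_dd = 63.38
Terminal payoffs (S − K): max(106, 0) = 106, max(7, 0) = 7, max(-46.62, 0) = 0
Node u (S = 180): V_u = e^(−0.12)·[0.7878·106.0000 + 0.2122·7.0000] = 75.3809
Node d (S = 97.5): V_d = e^(−0.12)·[0.7878·7.0000 + 0.2122·0.0000] = 4.8910
Node 0 (S = 150): V_0 = e^(−0.12)·[0.7878·75.3809 + 0.2122·4.8910] = 53.5900

€53.59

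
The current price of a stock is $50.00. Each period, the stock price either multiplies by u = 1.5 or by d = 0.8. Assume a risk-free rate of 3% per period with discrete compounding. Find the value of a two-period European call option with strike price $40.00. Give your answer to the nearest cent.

Risk-neutral probability p = (1 + 0.03 − 0.8)/(1.5 − 0.8) = 0.2300/0.7000 = 0.3286
Terminal stock prices: S_uu = 112.5, S_ud = 60, S_dd = 32
Terminal payoffs (S − K): max(72.5, 0) = 72.5, max(20, 0) = 20, max(-8, 0) = 0
Node u (S = 75): V_u = 1/1.03·[0.3286·72.5000 + 0.6714·20.0000] = 36.1650
Node d (S = 40): V_d = 1/1.03·[0.3286·20.0000 + 0.6714·0.0000] = 6.3800
Node 0 (S = 50): V_0 = 1/1.03·[0.3286·36.1650 + 0.6714·6.3800] = 15.6957

$15.70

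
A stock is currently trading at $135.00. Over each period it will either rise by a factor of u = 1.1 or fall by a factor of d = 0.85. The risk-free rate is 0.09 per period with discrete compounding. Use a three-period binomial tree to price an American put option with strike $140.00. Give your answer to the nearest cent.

$5.00

Risk-neutral probability p = (1 + 0.09 − 0.85)/(1.1 − 0.85) = 0.2400/0.2500 = 0.9600
Terminal stock prices: S_uuu = 179.7, S_uud = 138.8, S_udd = 107.3, S_ddd = 82.91
Terminal payoffs (K − S): max(-39.69, 0) = 0, max(1.152, 0) = 1.152, max(32.71, 0) = 32.71, max(57.09, 0) = 57.09
Node uu (S = 163.4): continuation = 1/1.09·[0.9600·0.0000 + 0.0400·1.1525] = 0.0423; exercise value = 0.0000 ≤ continuation, so V_uu = 0.0423
Node ud (S = 126.2): continuation = 1/1.09·[0.9600·1.1525 + 0.0400·32.7088] = 2.2154; exercise value = 13.7750 > continuation, so V_ud = 13.7750 (exercise)
Node dd (S = 97.54): continuation = 1/1.09·[0.9600·32.7088 + 0.0400·57.0931] = 30.9029; exercise value = 42.4625 > continuation, so V_dd = 42.4625 (exercise)
Node u (S = 148.5): continuation = 1/1.09·[0.9600·0.0423 + 0.0400·13.7750] = 0.5428; exercise value = 0.0000 ≤ continuation, so V_u = 0.5428
Node d (S = 114.8): continuation = 1/1.09·[0.9600·13.7750 + 0.0400·42.4625] = 13.6904; exercise value = 25.2500 > continuation, so V_d = 25.2500 (exercise)
Node 0 (S = 135): continuation = 1/1.09·[0.9600·0.5428 + 0.0400·25.2500] = 1.4046; exercise value = 5.0000 > continuation, so V_0 = 5.0000 (exercise)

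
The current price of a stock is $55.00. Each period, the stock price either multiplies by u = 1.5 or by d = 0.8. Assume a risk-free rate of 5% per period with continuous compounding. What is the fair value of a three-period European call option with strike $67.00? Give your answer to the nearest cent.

Risk-neutral probability p = (e^0.05 − 0.8)/(1.5 − 0.8) = 0.2513/0.7000 = 0.3590
Terminal stock prices: S_uuu = 185.6, S_uud = 99, S_udd = 52.8, S_ddd = 28.16
Terminal payoffs (S − K): max(118.6, 0) = 118.6, max(32, 0) = 32, max(-14.2, 0) = 0, max(-38.84, 0) = 0
Node uu (S = 123.8): V_uu = e^(−0.05)·[0.3590·118.6250 + 0.6410·32.0000] = 60.0176
Node ud (S = 66): V_ud = e^(−0.05)·[0.3590·32.0000 + 0.6410·0.0000] = 10.9265
Node dd (S = 35.2): V_dd = e^(−0.05)·[0.3590·0.0000 + 0.6410·0.0000] = 0.0000
Node u (S = 82.5): V_u = e^(−0.05)·[0.3590·60.0176 + 0.6410·10.9265] = 27.1559
Node d (S = 44): V_d = e^(−0.05)·[0.3590·10.9265 + 0.6410·0.0000] = 3.7309
Node 0 (S = 55): V_0 = e^(−0.05)·[0.3590·27.1559 + 0.6410·3.7309] = 11.5474

$11.55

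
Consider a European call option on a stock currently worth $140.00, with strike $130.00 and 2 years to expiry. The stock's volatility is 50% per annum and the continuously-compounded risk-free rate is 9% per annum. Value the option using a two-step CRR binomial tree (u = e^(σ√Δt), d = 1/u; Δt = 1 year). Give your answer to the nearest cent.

$49.98

CRR parameters: u = e^(σ√Δt) = e^(0.5·√1) = 1.6487, d = 1/u = 0.6065
Per-period rate: rΔt = 0.09·1 = 0.09, so R = e^0.09 = 1.0942
Risk-neutral probability p = (e^0.09 − 0.6065)/(1.6487 − 0.6065) = 0.4876/1.0422 = 0.4679
Terminal stock prices: S_uu = 380.6, S_ud = 140, S_dd = 51.5
Terminal payoffs (S − K): max(250.6, 0) = 250.6, max(10, 0) = 10, max(-78.5, 0) = 0
Node u (S = 230.8): V_u = e^(−0.09)·[0.4679·250.5595 + 0.5321·10.0000] = 112.0099
Node d (S = 84.91): V_d = e^(−0.09)·[0.4679·10.0000 + 0.5321·0.0000] = 4.2763
Node 0 (S = 140): V_0 = e^(−0.09)·[0.4679·112.0099 + 0.5321·4.2763] = 49.9785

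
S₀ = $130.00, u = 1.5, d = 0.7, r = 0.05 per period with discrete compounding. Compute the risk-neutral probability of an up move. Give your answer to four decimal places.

p = 0.4375

Risk-neutral probability p = (1 + 0.05 − 0.7)/(1.5 − 0.7) = 0.3500/0.8000 = 0.4375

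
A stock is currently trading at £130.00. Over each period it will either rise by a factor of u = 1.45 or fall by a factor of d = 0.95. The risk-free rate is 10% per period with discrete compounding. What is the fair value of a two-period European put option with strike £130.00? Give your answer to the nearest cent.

£5.13

Risk-neutral probability p = (1 + 0.1 − 0.95)/(1.45 − 0.95) = 0.1500/0.5000 = 0.3000
Terminal stock prices: S_uu = 273.3, S_ud = 179.1, S_dd = 117.3
Terminal payoffs (K − S): max(-143.3, 0) = 0, max(-49.07, 0) = 0, max(12.67, 0) = 12.67
Node u (S = 188.5): V_u = 1/1.1·[0.3000·0.0000 + 0.7000·0.0000] = 0.0000
Node d (S = 123.5): V_d = 1/1.1·[0.3000·0.0000 + 0.7000·12.6750] = 8.0659
Node 0 (S = 130): V_0 = 1/1.1·[0.3000·0.0000 + 0.7000·8.0659] = 5.1329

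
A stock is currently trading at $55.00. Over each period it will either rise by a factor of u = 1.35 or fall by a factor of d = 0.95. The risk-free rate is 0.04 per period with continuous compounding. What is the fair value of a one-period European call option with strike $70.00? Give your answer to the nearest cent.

Risk-neutral probability p = (e^0.04 − 0.95)/(1.35 − 0.95) = 0.0908/0.4000 = 0.2270
Terminal stock prices: S_u = 74.25, S_d = 52.25
Terminal payoffs (S − K): max(4.25, 0) = 4.25, max(-17.75, 0) = 0
Node 0 (S = 55): V_0 = e^(−0.04)·[0.2270·4.2500 + 0.7730·0.0000] = 0.9270

$0.93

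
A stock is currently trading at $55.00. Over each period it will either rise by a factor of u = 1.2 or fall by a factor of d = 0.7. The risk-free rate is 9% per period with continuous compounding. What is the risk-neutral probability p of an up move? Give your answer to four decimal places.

Risk-neutral probability p = (e^0.09 − 0.7)/(1.2 − 0.7) = 0.3942/0.5000 = 0.7883

p = 0.7883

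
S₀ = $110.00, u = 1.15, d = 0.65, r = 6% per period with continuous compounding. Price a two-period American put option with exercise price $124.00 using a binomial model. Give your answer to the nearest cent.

Risk-neutral probability p = (e^0.06 − 0.65)/(1.15 − 0.65) = 0.4118/0.5000 = 0.8237
Terminal stock prices: S_uu = 145.5, S_ud = 82.22, S_dd = 46.48
Terminal payoffs (K − S): max(-21.47, 0) = 0, max(41.78, 0) = 41.78, max(77.53, 0) = 77.53
Node u (S = 126.5): continuation = e^(−0.06)·[0.8237·0.0000 + 0.1763·41.7750] = 6.9371; exercise value = 0.0000 ≤ continuation, so V_u = 6.9371
Node d (S = 71.5): continuation = e^(−0.06)·[0.8237·41.7750 + 0.1763·77.5250] = 45.2788; exercise value = 52.5000 > continuation, so V_d = 52.5000 (exercise)
Node 0 (S = 110): continuation = e^(−0.06)·[0.8237·6.9371 + 0.1763·52.5000] = 14.0992; exercise value = 14.0000 ≤ continuation, so V_0 = 14.0992

$14.10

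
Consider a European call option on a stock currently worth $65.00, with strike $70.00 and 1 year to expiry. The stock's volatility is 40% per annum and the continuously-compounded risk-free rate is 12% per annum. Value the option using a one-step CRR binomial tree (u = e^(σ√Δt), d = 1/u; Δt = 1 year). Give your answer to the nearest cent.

$13.31

CRR parameters: u = e^(σ√Δt) = e^(0.4·√1) = 1.4918, d = 1/u = 0.6703
Per-period rate: rΔt = 0.12·1 = 0.12, so R = e^0.12 = 1.1275
Risk-neutral probability p = (e^0.12 − 0.6703)/(1.4918 − 0.6703) = 0.4572/0.8215 = 0.5565
Terminal stock prices: S_u = 96.97, S_d = 43.57
Terminal payoffs (S − K): max(26.97, 0) = 26.97, max(-26.43, 0) = 0
Node 0 (S = 65): V_0 = e^(−0.12)·[0.5565·26.9686 + 0.4435·0.0000] = 13.3112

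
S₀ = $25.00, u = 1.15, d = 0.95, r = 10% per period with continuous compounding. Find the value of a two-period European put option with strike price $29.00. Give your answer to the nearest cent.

$0.75

Risk-neutral probability p = (e^0.1 − 0.95)/(1.15 − 0.95) = 0.1552/0.2000 = 0.7759
Terminal stock prices: S_uu = 33.06, S_ud = 27.31, S_dd = 22.56
Terminal payoffs (K − S): max(-4.062, 0) = 0, max(1.688, 0) = 1.688, max(6.438, 0) = 6.438
Node u (S = 28.75): V_u = e^(−0.1)·[0.7759·0.0000 + 0.2241·1.6875] = 0.3423
Node d (S = 23.75): V_d = e^(−0.1)·[0.7759·1.6875 + 0.2241·6.4375] = 2.4903
Node 0 (S = 25): V_0 = e^(−0.1)·[0.7759·0.3423 + 0.2241·2.4903] = 0.7453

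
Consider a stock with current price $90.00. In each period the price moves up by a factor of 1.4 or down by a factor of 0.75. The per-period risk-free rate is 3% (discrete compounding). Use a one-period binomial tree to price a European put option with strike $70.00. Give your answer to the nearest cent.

Risk-neutral probability p = (1 + 0.03 − 0.75)/(1.4 − 0.75) = 0.2800/0.6500 = 0.4308
Terminal stock prices: S_u = 126, S_d = 67.5
Terminal payoffs (K − S): max(-56, 0) = 0, max(2.5, 0) = 2.5
Node 0 (S = 90): V_0 = 1/1.03·[0.4308·0.0000 + 0.5692·2.5000] = 1.3816

$1.38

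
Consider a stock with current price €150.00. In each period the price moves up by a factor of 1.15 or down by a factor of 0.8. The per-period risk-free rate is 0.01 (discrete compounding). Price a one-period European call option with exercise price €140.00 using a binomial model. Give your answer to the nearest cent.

€19.31

Risk-neutral probability p = (1 + 0.01 − 0.8)/(1.15 − 0.8) = 0.2100/0.3500 = 0.6000
Terminal stock prices: S_u = 172.5, S_d = 120
Terminal payoffs (S − K): max(32.5, 0) = 32.5, max(-20, 0) = 0
Node 0 (S = 150): V_0 = 1/1.01·[0.6000·32.5000 + 0.4000·0.0000] = 19.3069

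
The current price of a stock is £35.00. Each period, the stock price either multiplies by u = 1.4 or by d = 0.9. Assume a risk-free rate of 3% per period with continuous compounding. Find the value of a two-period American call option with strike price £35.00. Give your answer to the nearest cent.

Risk-neutral probability p = (e^0.03 − 0.9)/(1.4 − 0.9) = 0.1305/0.5000 = 0.2609
Terminal stock prices: S_uu = 68.6, S_ud = 44.1, S_dd = 28.35
Terminal payoffs (S − K): max(33.6, 0) = 33.6, max(9.1, 0) = 9.1, max(-6.65, 0) = 0
Node u (S = 49): continuation = e^(−0.03)·[0.2609·33.6000 + 0.7391·9.1000] = 15.0344; exercise value = 14.0000 ≤ continuation, so V_u = 15.0344
Node d (S = 31.5): continuation = e^(−0.03)·[0.2609·9.1000 + 0.7391·0.0000] = 2.3041; exercise value = 0.0000 ≤ continuation, so V_d = 2.3041
Node 0 (S = 35): continuation = e^(−0.03)·[0.2609·15.0344 + 0.7391·2.3041] = 5.4593; exercise value = 0.0000 ≤ continuation, so V_0 = 5.4593

£5.46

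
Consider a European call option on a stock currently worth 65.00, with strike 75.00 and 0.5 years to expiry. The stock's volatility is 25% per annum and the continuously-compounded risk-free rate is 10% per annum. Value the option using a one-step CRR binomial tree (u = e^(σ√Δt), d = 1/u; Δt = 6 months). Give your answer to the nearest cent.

CRR parameters: u = e^(σ√Δt) = e^(0.25·√0.5) = 1.1934, d = 1/u = 0.8380
Per-period rate: rΔt = 0.1·0.5 = 0.05, so R = e^0.05 = 1.0513
Risk-neutral probability p = (e^0.05 − 0.8380)/(1.1934 − 0.8380) = 0.2133/0.3554 = 0.6002
Terminal stock prices: S_u = 77.57, S_d = 54.47
Terminal payoffs (S − K): max(2.569, 0) = 2.569, max(-20.53, 0) = 0
Node 0 (S = 65): V_0 = e^(−0.05)·[0.6002·2.5687 + 0.3998·0.0000] = 1.4665

1.47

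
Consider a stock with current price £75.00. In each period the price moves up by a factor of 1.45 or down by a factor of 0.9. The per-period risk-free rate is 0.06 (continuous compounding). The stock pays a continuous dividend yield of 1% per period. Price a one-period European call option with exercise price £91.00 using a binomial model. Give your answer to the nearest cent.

Per-period risk-free factor R = e^0.06 = 1.0618; dividend-adjusted growth = e^(0.06−0.01) = 1.0513.
Risk-neutral probability p = (1.0513 − 0.9)/(1.45 − 0.9) = 0.1513/0.5500 = 0.2750
Terminal stock prices: S_u = 108.8, S_d = 67.5
Terminal payoffs (S − K): max(17.75, 0) = 17.75, max(-23.5, 0) = 0
Node 0 (S = 75): V_0 = e^(−0.06)·[0.2750·17.7500 + 0.7250·0.0000] = 4.5976

£4.60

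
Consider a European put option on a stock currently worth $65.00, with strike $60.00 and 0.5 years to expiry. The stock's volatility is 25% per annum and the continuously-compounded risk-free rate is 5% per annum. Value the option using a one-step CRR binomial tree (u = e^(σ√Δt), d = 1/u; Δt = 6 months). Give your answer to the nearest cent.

$2.55

CRR parameters: u = e^(σ√Δt) = e^(0.25·√0.5) = 1.1934, d = 1/u = 0.8380
Per-period rate: rΔt = 0.05·0.5 = 0.025, so R = e^0.025 = 1.0253
Risk-neutral probability p = (e^0.025 − 0.8380)/(1.1934 − 0.8380) = 0.1873/0.3554 = 0.5272
Terminal stock prices: S_u = 77.57, S_d = 54.47
Terminal payoffs (K − S): max(-17.57, 0) = 0, max(5.532, 0) = 5.532
Node 0 (S = 65): V_0 = e^(−0.025)·[0.5272·0.0000 + 0.4728·5.5322] = 2.5513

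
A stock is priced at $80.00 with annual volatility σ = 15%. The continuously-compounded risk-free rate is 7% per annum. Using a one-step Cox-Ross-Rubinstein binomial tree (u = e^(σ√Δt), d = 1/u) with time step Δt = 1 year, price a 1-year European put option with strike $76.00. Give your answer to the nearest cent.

$1.98

CRR parameters: u = e^(σ√Δt) = e^(0.15·√1) = 1.1618, d = 1/u = 0.8607
Per-period rate: rΔt = 0.07·1 = 0.07, so R = e^0.07 = 1.0725
Risk-neutral probability p = (e^0.07 − 0.8607)/(1.1618 − 0.8607) = 0.2118/0.3011 = 0.7034
Terminal stock prices: S_u = 92.95, S_d = 68.86
Terminal payoffs (K − S): max(-16.95, 0) = 0, max(7.143, 0) = 7.143
Node 0 (S = 80): V_0 = e^(−0.07)·[0.7034·0.0000 + 0.2966·7.1434] = 1.9757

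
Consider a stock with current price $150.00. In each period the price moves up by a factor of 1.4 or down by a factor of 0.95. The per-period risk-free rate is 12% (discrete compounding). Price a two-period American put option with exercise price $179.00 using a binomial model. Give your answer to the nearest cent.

$29.00

Risk-neutral probability p = (1 + 0.12 − 0.95)/(1.4 − 0.95) = 0.1700/0.4500 = 0.3778
Terminal stock prices: S_uu = 294, S_ud = 199.5, S_dd = 135.4
Terminal payoffs (K − S): max(-115, 0) = 0, max(-20.5, 0) = 0, max(43.62, 0) = 43.62
Node u (S = 210): continuation = 1/1.12·[0.3778·0.0000 + 0.6222·0.0000] = 0.0000; exercise value = 0.0000 ≤ continuation, so V_u = 0.0000
Node d (S = 142.5): continuation = 1/1.12·[0.3778·0.0000 + 0.6222·43.6250] = 24.2361; exercise value = 36.5000 > continuation, so V_d = 36.5000 (exercise)
Node 0 (S = 150): continuation = 1/1.12·[0.3778·0.0000 + 0.6222·36.5000] = 20.2778; exercise value = 29.0000 > continuation, so V_0 = 29.0000 (exercise)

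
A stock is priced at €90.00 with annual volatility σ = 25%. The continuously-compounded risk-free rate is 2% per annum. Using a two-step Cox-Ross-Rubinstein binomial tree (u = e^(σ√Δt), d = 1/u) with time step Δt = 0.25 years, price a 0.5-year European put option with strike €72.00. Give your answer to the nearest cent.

€0.49

CRR parameters: u = e^(σ√Δt) = e^(0.25·√0.25) = 1.1331, d = 1/u = 0.8825
Per-period rate: rΔt = 0.02·0.25 = 0.005, so R = e^0.005 = 1.0050
Risk-neutral probability p = (e^0.005 − 0.8825)/(1.1331 − 0.8825) = 0.1225/0.2507 = 0.4888
Terminal stock prices: S_uu = 115.6, S_ud = 90, S_dd = 70.09
Terminal payoffs (K − S): max(-43.56, 0) = 0, max(-18, 0) = 0, max(1.908, 0) = 1.908
Node u (S = 102): V_u = e^(−0.005)·[0.4888·0.0000 + 0.5112·0.0000] = 0.0000
Node d (S = 79.42): V_d = e^(−0.005)·[0.4888·0.0000 + 0.5112·1.9079] = 0.9705
Node 0 (S = 90): V_0 = e^(−0.005)·[0.4888·0.0000 + 0.5112·0.9705] = 0.4937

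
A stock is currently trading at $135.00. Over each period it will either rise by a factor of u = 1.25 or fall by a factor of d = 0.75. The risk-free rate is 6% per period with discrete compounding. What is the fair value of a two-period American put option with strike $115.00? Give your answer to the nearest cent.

Risk-neutral probability p = (1 + 0.06 − 0.75)/(1.25 − 0.75) = 0.3100/0.5000 = 0.6200
Terminal stock prices: S_uu = 210.9, S_ud = 126.6, S_dd = 75.94
Terminal payoffs (K − S): max(-95.94, 0) = 0, max(-11.56, 0) = 0, max(39.06, 0) = 39.06
Node u (S = 168.8): continuation = 1/1.06·[0.6200·0.0000 + 0.3800·0.0000] = 0.0000; exercise value = 0.0000 ≤ continuation, so V_u = 0.0000
Node d (S = 101.2): continuation = 1/1.06·[0.6200·0.0000 + 0.3800·39.0625] = 14.0035; exercise value = 13.7500 ≤ continuation, so V_d = 14.0035
Node 0 (S = 135): continuation = 1/1.06·[0.6200·0.0000 + 0.3800·14.0035] = 5.0201; exercise value = 0.0000 ≤ continuation, so V_0 = 5.0201

$5.02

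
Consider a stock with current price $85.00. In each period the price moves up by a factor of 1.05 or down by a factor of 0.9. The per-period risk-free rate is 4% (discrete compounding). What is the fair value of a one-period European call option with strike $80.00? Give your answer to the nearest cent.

Risk-neutral probability p = (1 + 0.04 − 0.9)/(1.05 − 0.9) = 0.1400/0.1500 = 0.9333
Terminal stock prices: S_u = 89.25, S_d = 76.5
Terminal payoffs (S − K): max(9.25, 0) = 9.25, max(-3.5, 0) = 0
Node 0 (S = 85): V_0 = 1/1.04·[0.9333·9.2500 + 0.0667·0.0000] = 8.3013

$8.30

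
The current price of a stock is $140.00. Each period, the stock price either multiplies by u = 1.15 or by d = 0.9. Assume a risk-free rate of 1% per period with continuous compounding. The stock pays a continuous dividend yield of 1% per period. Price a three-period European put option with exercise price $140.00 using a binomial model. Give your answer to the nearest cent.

Per-period risk-free factor R = e^0.01 = 1.0101; dividend-adjusted growth = e^(0.01−0.01) = 1.0000.
Risk-neutral probability p = (1.0000 − 0.9)/(1.15 − 0.9) = 0.1000/0.2500 = 0.4000
Terminal stock prices: S_uuu = 212.9, S_uud = 166.6, S_udd = 130.4, S_ddd = 102.1
Terminal payoffs (K − S): max(-72.92, 0) = 0, max(-26.63, 0) = 0, max(9.59, 0) = 9.59, max(37.94, 0) = 37.94
Node uu (S = 185.1): V_uu = e^(−0.01)·[0.4000·0.0000 + 0.6000·0.0000] = 0.0000
Node ud (S = 144.9): V_ud = e^(−0.01)·[0.4000·0.0000 + 0.6000·9.5900] = 5.6967
Node dd (S = 113.4): V_dd = e^(−0.01)·[0.4000·9.5900 + 0.6000·37.9400] = 26.3353
Node u (S = 161): V_u = e^(−0.01)·[0.4000·0.0000 + 0.6000·5.6967] = 3.3840
Node d (S = 126): V_d = e^(−0.01)·[0.4000·5.6967 + 0.6000·26.3353] = 17.9000
Node 0 (S = 140): V_0 = e^(−0.01)·[0.4000·3.3840 + 0.6000·17.9000] = 11.9733

$11.97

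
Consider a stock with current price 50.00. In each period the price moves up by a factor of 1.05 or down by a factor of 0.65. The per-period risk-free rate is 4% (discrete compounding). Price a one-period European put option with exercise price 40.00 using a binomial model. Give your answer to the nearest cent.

0.18

Risk-neutral probability p = (1 + 0.04 − 0.65)/(1.05 − 0.65) = 0.3900/0.4000 = 0.9750
Terminal stock prices: S_u = 52.5, S_d = 32.5
Terminal payoffs (K − S): max(-12.5, 0) = 0, max(7.5, 0) = 7.5
Node 0 (S = 50): V_0 = 1/1.04·[0.9750·0.0000 + 0.0250·7.5000] = 0.1803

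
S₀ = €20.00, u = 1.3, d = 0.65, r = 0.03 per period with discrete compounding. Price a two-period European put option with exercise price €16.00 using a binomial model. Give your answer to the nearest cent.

Risk-neutral probability p = (1 + 0.03 − 0.65)/(1.3 − 0.65) = 0.3800/0.6500 = 0.5846
Terminal stock prices: S_uu = 33.8, S_ud = 16.9, S_dd = 8.45
Terminal payoffs (K − S): max(-17.8, 0) = 0, max(-0.9, 0) = 0, max(7.55, 0) = 7.55
Node u (S = 26): V_u = 1/1.03·[0.5846·0.0000 + 0.4154·0.0000] = 0.0000
Node d (S = 13): V_d = 1/1.03·[0.5846·0.0000 + 0.4154·7.5500] = 3.0448
Node 0 (S = 20): V_0 = 1/1.03·[0.5846·0.0000 + 0.4154·3.0448] = 1.2279

€1.23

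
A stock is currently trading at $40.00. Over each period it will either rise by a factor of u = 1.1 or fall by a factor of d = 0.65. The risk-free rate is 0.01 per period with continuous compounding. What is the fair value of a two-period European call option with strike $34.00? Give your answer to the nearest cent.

$9.04

Risk-neutral probability p = (e^0.01 − 0.65)/(1.1 − 0.65) = 0.3601/0.4500 = 0.8001
Terminal stock prices: S_uu = 48.4, S_ud = 28.6, S_dd = 16.9
Terminal payoffs (S − K): max(14.4, 0) = 14.4, max(-5.4, 0) = 0, max(-17.1, 0) = 0
Node u (S = 44): V_u = e^(−0.01)·[0.8001·14.4000 + 0.1999·0.0000] = 11.4070
Node d (S = 26): V_d = e^(−0.01)·[0.8001·0.0000 + 0.1999·0.0000] = 0.0000
Node 0 (S = 40): V_0 = e^(−0.01)·[0.8001·11.4070 + 0.1999·0.0000] = 9.0360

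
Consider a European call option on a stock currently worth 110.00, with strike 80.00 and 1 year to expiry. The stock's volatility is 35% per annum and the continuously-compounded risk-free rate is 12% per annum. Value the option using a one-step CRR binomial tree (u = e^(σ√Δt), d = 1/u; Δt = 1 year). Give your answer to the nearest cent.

CRR parameters: u = e^(σ√Δt) = e^(0.35·√1) = 1.4191, d = 1/u = 0.7047
Per-period rate: rΔt = 0.12·1 = 0.12, so R = e^0.12 = 1.1275
Risk-neutral probability p = (e^0.12 − 0.7047)/(1.4191 − 0.7047) = 0.4228/0.7144 = 0.5919
Terminal stock prices: S_u = 156.1, S_d = 77.52
Terminal payoffs (S − K): max(76.1, 0) = 76.1, max(-2.484, 0) = 0
Node 0 (S = 110): V_0 = e^(−0.12)·[0.5919·76.0974 + 0.4081·0.0000] = 39.9457

39.95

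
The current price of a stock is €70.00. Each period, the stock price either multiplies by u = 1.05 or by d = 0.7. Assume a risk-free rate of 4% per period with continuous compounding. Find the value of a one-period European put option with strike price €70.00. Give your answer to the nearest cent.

€0.53

Risk-neutral probability p = (e^0.04 − 0.7)/(1.05 − 0.7) = 0.3408/0.3500 = 0.9737
Terminal stock prices: S_u = 73.5, S_d = 49
Terminal payoffs (K − S): max(-3.5, 0) = 0, max(21, 0) = 21
Node 0 (S = 70): V_0 = e^(−0.04)·[0.9737·0.0000 + 0.0263·21.0000] = 0.5297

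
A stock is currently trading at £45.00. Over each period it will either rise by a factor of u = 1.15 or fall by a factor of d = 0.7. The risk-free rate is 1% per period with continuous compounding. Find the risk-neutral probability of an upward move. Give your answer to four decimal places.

p = 0.6890

Risk-neutral probability p = (e^0.01 − 0.7)/(1.15 − 0.7) = 0.3101/0.4500 = 0.6890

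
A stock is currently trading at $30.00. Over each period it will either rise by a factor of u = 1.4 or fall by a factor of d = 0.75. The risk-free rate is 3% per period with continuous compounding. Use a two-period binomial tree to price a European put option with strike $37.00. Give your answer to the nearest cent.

Risk-neutral probability p = (e^0.03 − 0.75)/(1.4 − 0.75) = 0.2805/0.6500 = 0.4315
Terminal stock prices: S_uu = 58.8, S_ud = 31.5, S_dd = 16.88
Terminal payoffs (K − S): max(-21.8, 0) = 0, max(5.5, 0) = 5.5, max(20.12, 0) = 20.12
Node u (S = 42): V_u = e^(−0.03)·[0.4315·0.0000 + 0.5685·5.5000] = 3.0345
Node d (S = 22.5): V_d = e^(−0.03)·[0.4315·5.5000 + 0.5685·20.1250] = 13.4065
Node 0 (S = 30): V_0 = e^(−0.03)·[0.4315·3.0345 + 0.5685·13.4065] = 8.6673

$8.67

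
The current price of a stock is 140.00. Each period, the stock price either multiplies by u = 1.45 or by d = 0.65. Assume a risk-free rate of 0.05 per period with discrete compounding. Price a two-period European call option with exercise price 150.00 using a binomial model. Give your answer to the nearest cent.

Risk-neutral probability p = (1 + 0.05 − 0.65)/(1.45 − 0.65) = 0.4000/0.8000 = 0.5000
Terminal stock prices: S_uu = 294.4, S_ud = 132, S_dd = 59.15
Terminal payoffs (S − K): max(144.4, 0) = 144.4, max(-18.05, 0) = 0, max(-90.85, 0) = 0
Node u (S = 203): V_u = 1/1.05·[0.5000·144.3500 + 0.5000·0.0000] = 68.7381
Node d (S = 91): V_d = 1/1.05·[0.5000·0.0000 + 0.5000·0.0000] = 0.0000
Node 0 (S = 140): V_0 = 1/1.05·[0.5000·68.7381 + 0.5000·0.0000] = 32.7324

32.73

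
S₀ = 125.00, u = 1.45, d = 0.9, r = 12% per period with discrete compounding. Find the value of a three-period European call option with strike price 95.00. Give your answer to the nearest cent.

57.98

Risk-neutral probability p = (1 + 0.12 − 0.9)/(1.45 − 0.9) = 0.2200/0.5500 = 0.4000
Terminal stock prices: S_uuu = 381.1, S_uud = 236.5, S_udd = 146.8, S_ddd = 91.13
Terminal payoffs (S − K): max(286.1, 0) = 286.1, max(141.5, 0) = 141.5, max(51.81, 0) = 51.81, max(-3.875, 0) = 0
Node uu (S = 262.8): V_uu = 1/1.12·[0.4000·286.0781 + 0.6000·141.5312] = 177.9911
Node ud (S = 163.1): V_ud = 1/1.12·[0.4000·141.5312 + 0.6000·51.8125] = 78.3036
Node dd (S = 101.2): V_dd = 1/1.12·[0.4000·51.8125 + 0.6000·0.0000] = 18.5045
Node u (S = 181.2): V_u = 1/1.12·[0.4000·177.9911 + 0.6000·78.3036] = 105.5166
Node d (S = 112.5): V_d = 1/1.12·[0.4000·78.3036 + 0.6000·18.5045] = 37.8787
Node 0 (S = 125): V_0 = 1/1.12·[0.4000·105.5166 + 0.6000·37.8787] = 57.9766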